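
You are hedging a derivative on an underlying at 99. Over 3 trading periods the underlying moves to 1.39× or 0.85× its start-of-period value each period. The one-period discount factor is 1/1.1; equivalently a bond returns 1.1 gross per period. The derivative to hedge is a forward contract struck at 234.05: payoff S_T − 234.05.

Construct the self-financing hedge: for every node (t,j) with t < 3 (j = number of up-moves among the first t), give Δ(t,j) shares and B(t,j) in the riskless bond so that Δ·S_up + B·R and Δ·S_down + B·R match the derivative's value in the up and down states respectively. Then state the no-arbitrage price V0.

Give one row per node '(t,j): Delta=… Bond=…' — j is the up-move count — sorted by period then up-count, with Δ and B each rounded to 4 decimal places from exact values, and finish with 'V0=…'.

Under the risk-neutral measure, an up-move has probability p* = (R−d)/(u−d) = 0.4630 and values discount at R = 1.1.
Terminal payoffs: V(3,0)=-173.2516, V(3,1)=-134.6268, V(3,2)=-71.4638, V(3,3)=31.8263
  t=2,j=0: stock 71.5275 → up 99.4232 (V=-134.6268), down 60.7984 (V=-173.2516). Price -141.2452; hedge Δ=1.0000, bond B=-212.7727.
  t=2,j=1: stock 116.9685 → up 162.5862 (V=-71.4638), down 99.4232 (V=-134.6268). Price -95.8042; hedge Δ=1.0000, bond B=-212.7727.
  t=2,j=2: stock 191.2779 → up 265.8763 (V=31.8263), down 162.5862 (V=-71.4638). Price -21.4948; hedge Δ=1.0000, bond B=-212.7727.
  t=1,j=0: stock 84.1500 → up 116.9685 (V=-95.8042), down 71.5275 (V=-141.2452). Price -109.2798; hedge Δ=1.0000, bond B=-193.4298.
  t=1,j=1: stock 137.6100 → up 191.2779 (V=-21.4948), down 116.9685 (V=-95.8042). Price -55.8198; hedge Δ=1.0000, bond B=-193.4298.
  t=0,j=0: stock 99.0000 → up 137.6100 (V=-55.8198), down 84.1500 (V=-109.2798). Price -76.8452; hedge Δ=1.0000, bond B=-175.8452.
The time-0 hedge costs -76.8452, which is the no-arbitrage price.

(0,0): Delta=1.0000 Bond=-175.8452
(1,0): Delta=1.0000 Bond=-193.4298
(1,1): Delta=1.0000 Bond=-193.4298
(2,0): Delta=1.0000 Bond=-212.7727
(2,1): Delta=1.0000 Bond=-212.7727
(2,2): Delta=1.0000 Bond=-212.7727
V0=-76.8452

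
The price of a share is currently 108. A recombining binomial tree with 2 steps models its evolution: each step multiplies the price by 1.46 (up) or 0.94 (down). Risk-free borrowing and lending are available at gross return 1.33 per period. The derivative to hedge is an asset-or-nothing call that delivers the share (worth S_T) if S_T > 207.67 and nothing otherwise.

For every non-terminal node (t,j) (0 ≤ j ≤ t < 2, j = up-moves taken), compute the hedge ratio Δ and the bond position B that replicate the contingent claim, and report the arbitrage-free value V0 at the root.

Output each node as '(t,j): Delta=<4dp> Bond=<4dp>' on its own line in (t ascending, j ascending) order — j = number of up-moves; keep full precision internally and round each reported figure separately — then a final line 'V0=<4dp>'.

The replicating-portfolio and risk-neutral prices coincide; use p* = (1.33−0.94)/(1.46−0.94) = 0.7500 for the latter.
Terminal values V(2,·): V(2,0)=0.0000, V(2,1)=0.0000, V(2,2)=230.2128
(1,0): S=101.5200. Δ = (V_up−V_dn)/(S_up−S_dn) = (0.0000−0.0000)/(148.2192−95.4288) = 0.0000. V = [p*·0.0000 + (1−p*)·0.0000]/1.33 = 0.0000. B = V − Δ·S = 0.0000.
(1,1): S=157.6800. Δ = (V_up−V_dn)/(S_up−S_dn) = (230.2128−0.0000)/(230.2128−148.2192) = 2.8077. V = [p*·230.2128 + (1−p*)·0.0000]/1.33 = 129.8192. B = V − Δ·S = -312.8977.
(0,0): S=108.0000. Δ = (V_up−V_dn)/(S_up−S_dn) = (129.8192−0.0000)/(157.6800−101.5200) = 2.3116. V = [p*·129.8192 + (1−p*)·0.0000]/1.33 = 73.2063. B = V − Δ·S = -176.4461.
Self-financing check: at every node Δ·S+B equals the discounted successor values.

(0,0): Delta=2.3116 Bond=-176.4461
(1,0): Delta=0.0000 Bond=0.0000
(1,1): Delta=2.8077 Bond=-312.8977
V0=73.2063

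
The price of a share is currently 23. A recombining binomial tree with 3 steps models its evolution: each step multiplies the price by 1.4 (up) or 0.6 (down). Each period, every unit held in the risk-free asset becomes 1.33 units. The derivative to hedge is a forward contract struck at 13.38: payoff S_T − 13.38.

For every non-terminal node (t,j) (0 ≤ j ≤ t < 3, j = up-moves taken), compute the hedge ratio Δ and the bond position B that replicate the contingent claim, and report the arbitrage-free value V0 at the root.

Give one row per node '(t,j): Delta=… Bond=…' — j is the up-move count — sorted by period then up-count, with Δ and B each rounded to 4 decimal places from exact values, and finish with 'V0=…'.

(0,0): Delta=1.0000 Bond=-5.6872
(1,0): Delta=1.0000 Bond=-7.5640
(1,1): Delta=1.0000 Bond=-7.5640
(2,0): Delta=1.0000 Bond=-10.0602
(2,1): Delta=1.0000 Bond=-10.0602
(2,2): Delta=1.0000 Bond=-10.0602
V0=17.3128

No-arbitrage ⇒ martingale measure with p* = (R−d)/(u−d) = 0.9125.
Terminal payoffs: V(3,0)=-8.4120, V(3,1)=-1.7880, V(3,2)=13.6680, V(3,3)=49.7320
(2,0): S=8.2800. Δ = (V_up−V_dn)/(S_up−S_dn) = (-1.7880−-8.4120)/(11.5920−4.9680) = 1.0000. V = [p*·-1.7880 + (1−p*)·-8.4120]/1.33 = -1.7802. B = V − Δ·S = -10.0602.
(2,1): S=19.3200. Δ = (V_up−V_dn)/(S_up−S_dn) = (13.6680−-1.7880)/(27.0480−11.5920) = 1.0000. V = [p*·13.6680 + (1−p*)·-1.7880]/1.33 = 9.2598. B = V − Δ·S = -10.0602.
(2,2): S=45.0800. Δ = (V_up−V_dn)/(S_up−S_dn) = (49.7320−13.6680)/(63.1120−27.0480) = 1.0000. V = [p*·49.7320 + (1−p*)·13.6680]/1.33 = 35.0198. B = V − Δ·S = -10.0602.
(1,0): S=13.8000. Δ = (V_up−V_dn)/(S_up−S_dn) = (9.2598−-1.7802)/(19.3200−8.2800) = 1.0000. V = [p*·9.2598 + (1−p*)·-1.7802]/1.33 = 6.2360. B = V − Δ·S = -7.5640.
(1,1): S=32.2000. Δ = (V_up−V_dn)/(S_up−S_dn) = (35.0198−9.2598)/(45.0800−19.3200) = 1.0000. V = [p*·35.0198 + (1−p*)·9.2598]/1.33 = 24.6360. B = V − Δ·S = -7.5640.
(0,0): S=23.0000. Δ = (V_up−V_dn)/(S_up−S_dn) = (24.6360−6.2360)/(32.2000−13.8000) = 1.0000. V = [p*·24.6360 + (1−p*)·6.2360]/1.33 = 17.3128. B = V − Δ·S = -5.6872.
Each (Δ,B) replicates both successor values, so the strategy is self-financing and V0 is arbitrage-free.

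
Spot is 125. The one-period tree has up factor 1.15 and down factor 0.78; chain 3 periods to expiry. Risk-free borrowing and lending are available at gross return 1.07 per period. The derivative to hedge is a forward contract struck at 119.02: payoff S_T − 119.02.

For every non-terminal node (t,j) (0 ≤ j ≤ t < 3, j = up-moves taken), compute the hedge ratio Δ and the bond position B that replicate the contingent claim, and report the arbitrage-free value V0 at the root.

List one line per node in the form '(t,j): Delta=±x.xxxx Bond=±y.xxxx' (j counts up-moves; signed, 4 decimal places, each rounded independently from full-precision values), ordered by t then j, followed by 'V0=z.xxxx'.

(0,0): Delta=1.0000 Bond=-97.1558
(1,0): Delta=1.0000 Bond=-103.9567
(1,1): Delta=1.0000 Bond=-103.9567
(2,0): Delta=1.0000 Bond=-111.2336
(2,1): Delta=1.0000 Bond=-111.2336
(2,2): Delta=1.0000 Bond=-111.2336
V0=27.8442

Under the risk-neutral measure, an up-move has probability p* = (R−d)/(u−d) = 0.7838 and values discount at R = 1.07.
Terminal payoffs: V(3,0)=-59.7010, V(3,1)=-31.5625, V(3,2)=9.9237, V(3,3)=71.0894
(2,0): S=76.0500. Δ = (V_up−V_dn)/(S_up−S_dn) = (-31.5625−-59.7010)/(87.4575−59.3190) = 1.0000. V = [p*·-31.5625 + (1−p*)·-59.7010]/1.07 = -35.1836. B = V − Δ·S = -111.2336.
(2,1): S=112.1250. Δ = (V_up−V_dn)/(S_up−S_dn) = (9.9237−-31.5625)/(128.9437−87.4575) = 1.0000. V = [p*·9.9237 + (1−p*)·-31.5625]/1.07 = 0.8914. B = V − Δ·S = -111.2336.
(2,2): S=165.3125. Δ = (V_up−V_dn)/(S_up−S_dn) = (71.0894−9.9237)/(190.1094−128.9437) = 1.0000. V = [p*·71.0894 + (1−p*)·9.9237]/1.07 = 54.0789. B = V − Δ·S = -111.2336.
(1,0): S=97.5000. Δ = (V_up−V_dn)/(S_up−S_dn) = (0.8914−-35.1836)/(112.1250−76.0500) = 1.0000. V = [p*·0.8914 + (1−p*)·-35.1836]/1.07 = -6.4567. B = V − Δ·S = -103.9567.
(1,1): S=143.7500. Δ = (V_up−V_dn)/(S_up−S_dn) = (54.0789−0.8914)/(165.3125−112.1250) = 1.0000. V = [p*·54.0789 + (1−p*)·0.8914]/1.07 = 39.7933. B = V − Δ·S = -103.9567.
(0,0): S=125.0000. Δ = (V_up−V_dn)/(S_up−S_dn) = (39.7933−-6.4567)/(143.7500−97.5000) = 1.0000. V = [p*·39.7933 + (1−p*)·-6.4567]/1.07 = 27.8442. B = V − Δ·S = -97.1558.
Root portfolio cost Δ·125+B reproduces V0=27.8442.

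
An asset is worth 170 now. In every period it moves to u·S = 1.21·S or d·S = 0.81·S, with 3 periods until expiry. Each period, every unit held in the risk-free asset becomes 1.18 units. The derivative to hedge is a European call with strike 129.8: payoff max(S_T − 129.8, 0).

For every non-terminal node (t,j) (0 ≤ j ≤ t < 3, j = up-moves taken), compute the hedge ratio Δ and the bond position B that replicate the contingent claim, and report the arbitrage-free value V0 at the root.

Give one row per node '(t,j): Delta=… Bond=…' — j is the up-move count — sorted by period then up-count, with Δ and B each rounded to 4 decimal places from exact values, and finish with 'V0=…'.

The replicating-portfolio and risk-neutral prices coincide; use p* = (1.18−0.81)/(1.21−0.81) = 0.9250 for the latter.
Terminal values V(3,·): V(3,0)=0.0000, V(3,1)=5.1598, V(3,2)=71.8066, V(3,3)=171.3654
  t=2,j=0: stock 111.5370 → up 134.9598 (V=5.1598), down 90.3450 (V=0.0000). Price 4.0447; hedge Δ=0.1157, bond B=-8.8547.
  t=2,j=1: stock 166.6170 → up 201.6066 (V=71.8066), down 134.9598 (V=5.1598). Price 56.6170; hedge Δ=1.0000, bond B=-110.0000.
  t=2,j=2: stock 248.8970 → up 301.1654 (V=171.3654), down 201.6066 (V=71.8066). Price 138.8970; hedge Δ=1.0000, bond B=-110.0000.
  t=1,j=0: stock 137.7000 → up 166.6170 (V=56.6170), down 111.5370 (V=4.0447). Price 44.6391; hedge Δ=0.9545, bond B=-86.7916.
  t=1,j=1: stock 205.7000 → up 248.8970 (V=138.8970), down 166.6170 (V=56.6170). Price 112.4797; hedge Δ=1.0000, bond B=-93.2203.
  t=0,j=0: stock 170.0000 → up 205.7000 (V=112.4797), down 137.7000 (V=44.6391). Price 91.0098; hedge Δ=0.9977, bond B=-78.5917.
Each (Δ,B) replicates both successor values, so the strategy is self-financing and V0 is arbitrage-free.

(0,0): Delta=0.9977 Bond=-78.5917
(1,0): Delta=0.9545 Bond=-86.7916
(1,1): Delta=1.0000 Bond=-93.2203
(2,0): Delta=0.1157 Bond=-8.8547
(2,1): Delta=1.0000 Bond=-110.0000
(2,2): Delta=1.0000 Bond=-110.0000
V0=91.0098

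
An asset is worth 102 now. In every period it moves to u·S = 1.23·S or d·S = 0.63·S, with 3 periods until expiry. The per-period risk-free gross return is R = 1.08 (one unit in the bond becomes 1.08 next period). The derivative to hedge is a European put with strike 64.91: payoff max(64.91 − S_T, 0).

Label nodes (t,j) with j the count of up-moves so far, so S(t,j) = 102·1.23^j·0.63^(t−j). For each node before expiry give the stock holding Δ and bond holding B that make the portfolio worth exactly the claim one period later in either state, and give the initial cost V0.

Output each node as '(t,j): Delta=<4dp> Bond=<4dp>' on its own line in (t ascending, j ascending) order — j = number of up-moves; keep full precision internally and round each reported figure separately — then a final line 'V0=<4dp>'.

(0,0): Delta=-0.1007 Bond=12.4445
(1,0): Delta=-0.4181 Bond=33.8363
(1,1): Delta=-0.0465 Bond=6.6413
(2,0): Delta=-1.0000 Bond=60.1019
(2,1): Delta=-0.3187 Bond=28.6904
(2,2): Delta=0.0000 Bond=0.0000
V0=2.1761

Since d<R<u, set p* = (R−d)/(u−d) = 0.7500; price each node as the discounted p*-expectation of its children.
Terminal payoffs: V(3,0)=39.4052, V(3,1)=15.1149, V(3,2)=0.0000, V(3,3)=0.0000
Node (2,0) S=40.4838: V=(p*·15.1149+(1−p*)·39.4052)/1.08=19.6181; Δ=(15.1149−39.4052)/(49.7951−25.5048)=-1.0000; B=V−Δ·S=60.1019
Node (2,1) S=79.0398: V=(p*·0.0000+(1−p*)·15.1149)/1.08=3.4988; Δ=(0.0000−15.1149)/(97.2190−49.7951)=-0.3187; B=V−Δ·S=28.6904
Node (2,2) S=154.3158: V=(p*·0.0000+(1−p*)·0.0000)/1.08=0.0000; Δ=(0.0000−0.0000)/(189.8084−97.2190)=0.0000; B=V−Δ·S=0.0000
Node (1,0) S=64.2600: V=(p*·3.4988+(1−p*)·19.6181)/1.08=6.9710; Δ=(3.4988−19.6181)/(79.0398−40.4838)=-0.4181; B=V−Δ·S=33.8363
Node (1,1) S=125.4600: V=(p*·0.0000+(1−p*)·3.4988)/1.08=0.8099; Δ=(0.0000−3.4988)/(154.3158−79.0398)=-0.0465; B=V−Δ·S=6.6413
Node (0,0) S=102.0000: V=(p*·0.8099+(1−p*)·6.9710)/1.08=2.1761; Δ=(0.8099−6.9710)/(125.4600−64.2600)=-0.1007; B=V−Δ·S=12.4445
Root portfolio cost Δ·102+B reproduces V0=2.1761.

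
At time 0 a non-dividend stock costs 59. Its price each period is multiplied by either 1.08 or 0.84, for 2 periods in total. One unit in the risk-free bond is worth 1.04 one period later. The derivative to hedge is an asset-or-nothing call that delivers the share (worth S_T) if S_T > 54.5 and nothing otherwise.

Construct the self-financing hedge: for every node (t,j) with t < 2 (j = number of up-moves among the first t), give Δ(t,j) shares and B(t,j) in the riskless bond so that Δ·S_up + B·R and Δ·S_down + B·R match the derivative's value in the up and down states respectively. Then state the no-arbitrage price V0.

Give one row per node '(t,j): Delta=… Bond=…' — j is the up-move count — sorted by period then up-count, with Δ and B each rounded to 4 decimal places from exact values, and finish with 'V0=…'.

The replicating-portfolio and risk-neutral prices coincide; use p* = (1.04−0.84)/(1.08−0.84) = 0.8333 for the latter.
Payoff layer (t=2): V(2,0)=0.0000, V(2,1)=0.0000, V(2,2)=68.8176
(1,0): S=49.5600. Δ = (V_up−V_dn)/(S_up−S_dn) = (0.0000−0.0000)/(53.5248−41.6304) = 0.0000. V = [p*·0.0000 + (1−p*)·0.0000]/1.04 = 0.0000. B = V − Δ·S = 0.0000.
(1,1): S=63.7200. Δ = (V_up−V_dn)/(S_up−S_dn) = (68.8176−0.0000)/(68.8176−53.5248) = 4.5000. V = [p*·68.8176 + (1−p*)·0.0000]/1.04 = 55.1423. B = V − Δ·S = -231.5977.
(0,0): S=59.0000. Δ = (V_up−V_dn)/(S_up−S_dn) = (55.1423−0.0000)/(63.7200−49.5600) = 3.8942. V = [p*·55.1423 + (1−p*)·0.0000]/1.04 = 44.1845. B = V − Δ·S = -185.5751.
The time-0 hedge costs 44.1845, which is the no-arbitrage price.

(0,0): Delta=3.8942 Bond=-185.5751
(1,0): Delta=0.0000 Bond=0.0000
(1,1): Delta=4.5000 Bond=-231.5977
V0=44.1845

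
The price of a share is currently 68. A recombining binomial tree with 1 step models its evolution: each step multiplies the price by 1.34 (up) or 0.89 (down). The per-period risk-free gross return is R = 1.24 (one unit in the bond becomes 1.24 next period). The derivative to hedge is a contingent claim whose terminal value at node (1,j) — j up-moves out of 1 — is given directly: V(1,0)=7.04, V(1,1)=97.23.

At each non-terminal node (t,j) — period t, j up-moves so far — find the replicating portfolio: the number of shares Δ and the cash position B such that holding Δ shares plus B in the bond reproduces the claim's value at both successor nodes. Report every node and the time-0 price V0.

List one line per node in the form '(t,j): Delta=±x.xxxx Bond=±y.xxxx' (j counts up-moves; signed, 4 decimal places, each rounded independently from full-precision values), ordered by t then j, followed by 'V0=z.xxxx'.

Risk-neutral probability p* = (R−d)/(u−d) = (1.24−0.89)/(1.34−0.89) = 0.7778.
Terminal payoffs: V(1,0)=7.0400, V(1,1)=97.2300
  t=0,j=0: stock 68.0000 → up 91.1200 (V=97.2300), down 60.5200 (V=7.0400). Price 62.2482; hedge Δ=2.9474, bond B=-138.1740.
The time-0 hedge costs 62.2482, which is the no-arbitrage price.

(0,0): Delta=2.9474 Bond=-138.1740
V0=62.2482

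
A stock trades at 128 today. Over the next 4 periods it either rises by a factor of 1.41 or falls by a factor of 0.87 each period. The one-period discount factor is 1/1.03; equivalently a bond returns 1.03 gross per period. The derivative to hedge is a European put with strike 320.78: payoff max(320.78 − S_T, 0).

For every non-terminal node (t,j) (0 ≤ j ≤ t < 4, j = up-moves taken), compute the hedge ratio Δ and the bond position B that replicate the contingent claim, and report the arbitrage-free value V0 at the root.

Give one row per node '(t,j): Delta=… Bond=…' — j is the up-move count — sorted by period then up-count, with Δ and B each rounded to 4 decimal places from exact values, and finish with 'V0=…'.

Under the risk-neutral measure, an up-move has probability p* = (R−d)/(u−d) = 0.2963 and values discount at R = 1.03.
Terminal payoffs: V(4,0)=247.4491, V(4,1)=201.9334, V(4,2)=128.1665, V(4,3)=8.6133, V(4,4)=0.0000
  t=3,j=0: stock 84.2884 → up 118.8466 (V=201.9334), down 73.3309 (V=247.4491). Price 227.1485; hedge Δ=-1.0000, bond B=311.4369.
  t=3,j=1: stock 136.6053 → up 192.6135 (V=128.1665), down 118.8466 (V=201.9334). Price 174.8316; hedge Δ=-1.0000, bond B=311.4369.
  t=3,j=2: stock 221.3948 → up 312.1667 (V=8.6133), down 192.6135 (V=128.1665). Price 90.0421; hedge Δ=-1.0000, bond B=311.4369.
  t=3,j=3: stock 358.8123 → up 505.9253 (V=0.0000), down 312.1667 (V=8.6133). Price 5.8847; hedge Δ=-0.0445, bond B=21.8353.
  t=2,j=0: stock 96.8832 → up 136.6053 (V=174.8316), down 84.2884 (V=227.1485). Price 205.4827; hedge Δ=-1.0000, bond B=302.3659.
  t=2,j=1: stock 157.0176 → up 221.3948 (V=90.0421), down 136.6053 (V=174.8316). Price 145.3483; hedge Δ=-1.0000, bond B=302.3659.
  t=2,j=2: stock 254.4768 → up 358.8123 (V=5.8847), down 221.3948 (V=90.0421). Price 63.2102; hedge Δ=-0.6124, bond B=219.0573.
  t=1,j=0: stock 111.3600 → up 157.0176 (V=145.3483), down 96.8832 (V=205.4827). Price 182.1991; hedge Δ=-1.0000, bond B=293.5591.
  t=1,j=1: stock 180.4800 → up 254.4768 (V=63.2102), down 157.0176 (V=145.3483). Price 117.4865; hedge Δ=-0.8428, bond B=269.5941.
  t=0,j=0: stock 128.0000 → up 180.4800 (V=117.4865), down 111.3600 (V=182.1991). Price 158.2767; hedge Δ=-0.9362, bond B=278.1149.
The time-0 hedge costs 158.2767, which is the no-arbitrage price.

(0,0): Delta=-0.9362 Bond=278.1149
(1,0): Delta=-1.0000 Bond=293.5591
(1,1): Delta=-0.8428 Bond=269.5941
(2,0): Delta=-1.0000 Bond=302.3659
(2,1): Delta=-1.0000 Bond=302.3659
(2,2): Delta=-0.6124 Bond=219.0573
(3,0): Delta=-1.0000 Bond=311.4369
(3,1): Delta=-1.0000 Bond=311.4369
(3,2): Delta=-1.0000 Bond=311.4369
(3,3): Delta=-0.0445 Bond=21.8353
V0=158.2767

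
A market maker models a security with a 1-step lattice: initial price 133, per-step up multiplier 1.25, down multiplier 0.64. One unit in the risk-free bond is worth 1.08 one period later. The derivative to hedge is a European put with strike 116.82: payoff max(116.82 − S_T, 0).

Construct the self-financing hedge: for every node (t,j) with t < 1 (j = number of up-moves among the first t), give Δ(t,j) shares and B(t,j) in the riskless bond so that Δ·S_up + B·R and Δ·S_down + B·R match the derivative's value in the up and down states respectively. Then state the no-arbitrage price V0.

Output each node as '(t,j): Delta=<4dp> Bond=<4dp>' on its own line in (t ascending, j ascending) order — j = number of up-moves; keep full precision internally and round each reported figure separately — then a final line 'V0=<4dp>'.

(0,0): Delta=-0.3907 Bond=60.1472
V0=8.1800

Under the risk-neutral measure, an up-move has probability p* = (R−d)/(u−d) = 0.7213 and values discount at R = 1.08.
Terminal values V(1,·): V(1,0)=31.7000, V(1,1)=0.0000
  t=0,j=0: stock 133.0000 → up 166.2500 (V=0.0000), down 85.1200 (V=31.7000). Price 8.1800; hedge Δ=-0.3907, bond B=60.1472.
Check: Δ(0,0)·S0 + B(0,0) = 8.1800 = V0.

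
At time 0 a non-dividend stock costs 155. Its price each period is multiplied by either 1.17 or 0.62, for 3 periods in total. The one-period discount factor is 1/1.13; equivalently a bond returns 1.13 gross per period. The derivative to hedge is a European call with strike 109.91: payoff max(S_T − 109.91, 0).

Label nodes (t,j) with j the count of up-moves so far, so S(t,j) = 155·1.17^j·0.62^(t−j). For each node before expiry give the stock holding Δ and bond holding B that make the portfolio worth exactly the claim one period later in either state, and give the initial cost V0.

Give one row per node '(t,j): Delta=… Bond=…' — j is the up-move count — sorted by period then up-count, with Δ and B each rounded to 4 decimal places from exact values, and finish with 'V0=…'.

(0,0): Delta=0.9486 Bond=-67.7767
(1,0): Delta=0.3360 Bond=-17.7159
(1,1): Delta=0.9741 Bond=-81.2051
(2,0): Delta=0.0000 Bond=0.0000
(2,1): Delta=0.3500 Bond=-21.5891
(2,2): Delta=1.0000 Bond=-97.2655
V0=79.2562

No-arbitrage ⇒ martingale measure with p* = (R−d)/(u−d) = 0.9273.
Terminal values V(3,·): V(3,0)=0.0000, V(3,1)=0.0000, V(3,2)=21.6413, V(3,3)=138.3400
Node (2,0) S=59.5820: V=(p*·0.0000+(1−p*)·0.0000)/1.13=0.0000; Δ=(0.0000−0.0000)/(69.7109−36.9408)=0.0000; B=V−Δ·S=0.0000
Node (2,1) S=112.4370: V=(p*·21.6413+(1−p*)·0.0000)/1.13=17.7587; Δ=(21.6413−0.0000)/(131.5513−69.7109)=0.3500; B=V−Δ·S=-21.5891
Node (2,2) S=212.1795: V=(p*·138.3400+(1−p*)·21.6413)/1.13=114.9140; Δ=(138.3400−21.6413)/(248.2500−131.5513)=1.0000; B=V−Δ·S=-97.2655
Node (1,0) S=96.1000: V=(p*·17.7587+(1−p*)·0.0000)/1.13=14.5727; Δ=(17.7587−0.0000)/(112.4370−59.5820)=0.3360; B=V−Δ·S=-17.7159
Node (1,1) S=181.3500: V=(p*·114.9140+(1−p*)·17.7587)/1.13=95.4409; Δ=(114.9140−17.7587)/(212.1795−112.4370)=0.9741; B=V−Δ·S=-81.2051
Node (0,0) S=155.0000: V=(p*·95.4409+(1−p*)·14.5727)/1.13=79.2562; Δ=(95.4409−14.5727)/(181.3500−96.1000)=0.9486; B=V−Δ·S=-67.7767
Root portfolio cost Δ·155+B reproduces V0=79.2562.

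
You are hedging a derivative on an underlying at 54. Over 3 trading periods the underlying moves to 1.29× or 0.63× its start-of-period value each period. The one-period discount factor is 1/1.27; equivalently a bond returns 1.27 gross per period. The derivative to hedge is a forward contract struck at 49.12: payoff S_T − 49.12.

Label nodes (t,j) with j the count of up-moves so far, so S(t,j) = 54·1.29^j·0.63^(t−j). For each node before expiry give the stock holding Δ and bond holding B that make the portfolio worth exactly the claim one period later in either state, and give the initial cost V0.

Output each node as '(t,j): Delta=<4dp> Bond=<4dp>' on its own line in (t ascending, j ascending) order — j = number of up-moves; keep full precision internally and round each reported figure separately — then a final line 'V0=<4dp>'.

(0,0): Delta=1.0000 Bond=-23.9799
(1,0): Delta=1.0000 Bond=-30.4545
(1,1): Delta=1.0000 Bond=-30.4545
(2,0): Delta=1.0000 Bond=-38.6772
(2,1): Delta=1.0000 Bond=-38.6772
(2,2): Delta=1.0000 Bond=-38.6772
V0=30.0201

Risk-neutral probability p* = (R−d)/(u−d) = (1.27−0.63)/(1.29−0.63) = 0.9697.
Payoff layer (t=3): V(3,0)=-35.6175, V(3,1)=-21.4719, V(3,2)=7.4927, V(3,3)=66.8012
(2,0): S=21.4326. Δ = (V_up−V_dn)/(S_up−S_dn) = (-21.4719−-35.6175)/(27.6481−13.5025) = 1.0000. V = [p*·-21.4719 + (1−p*)·-35.6175]/1.27 = -17.2446. B = V − Δ·S = -38.6772.
(2,1): S=43.8858. Δ = (V_up−V_dn)/(S_up−S_dn) = (7.4927−-21.4719)/(56.6127−27.6481) = 1.0000. V = [p*·7.4927 + (1−p*)·-21.4719]/1.27 = 5.2086. B = V − Δ·S = -38.6772.
(2,2): S=89.8614. Δ = (V_up−V_dn)/(S_up−S_dn) = (66.8012−7.4927)/(115.9212−56.6127) = 1.0000. V = [p*·66.8012 + (1−p*)·7.4927]/1.27 = 51.1842. B = V − Δ·S = -38.6772.
(1,0): S=34.0200. Δ = (V_up−V_dn)/(S_up−S_dn) = (5.2086−-17.2446)/(43.8858−21.4326) = 1.0000. V = [p*·5.2086 + (1−p*)·-17.2446]/1.27 = 3.5655. B = V − Δ·S = -30.4545.
(1,1): S=69.6600. Δ = (V_up−V_dn)/(S_up−S_dn) = (51.1842−5.2086)/(89.8614−43.8858) = 1.0000. V = [p*·51.1842 + (1−p*)·5.2086]/1.27 = 39.2055. B = V − Δ·S = -30.4545.
(0,0): S=54.0000. Δ = (V_up−V_dn)/(S_up−S_dn) = (39.2055−3.5655)/(69.6600−34.0200) = 1.0000. V = [p*·39.2055 + (1−p*)·3.5655]/1.27 = 30.0201. B = V − Δ·S = -23.9799.
Root portfolio cost Δ·54+B reproduces V0=30.0201.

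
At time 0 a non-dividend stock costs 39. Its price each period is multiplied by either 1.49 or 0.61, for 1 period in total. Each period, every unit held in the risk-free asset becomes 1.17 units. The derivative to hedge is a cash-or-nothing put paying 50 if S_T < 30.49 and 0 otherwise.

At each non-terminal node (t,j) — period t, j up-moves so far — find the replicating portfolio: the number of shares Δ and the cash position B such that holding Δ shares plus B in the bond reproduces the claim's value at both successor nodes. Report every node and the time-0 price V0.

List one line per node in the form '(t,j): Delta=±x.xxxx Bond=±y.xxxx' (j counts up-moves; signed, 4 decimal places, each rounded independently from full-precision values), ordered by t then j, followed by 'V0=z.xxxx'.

Since d<R<u, set p* = (R−d)/(u−d) = 0.6364; price each node as the discounted p*-expectation of its children.
Terminal values V(1,·): V(1,0)=50.0000, V(1,1)=0.0000
  t=0,j=0: stock 39.0000 → up 58.1100 (V=0.0000), down 23.7900 (V=50.0000). Price 15.5400; hedge Δ=-1.4569, bond B=72.3582.
Check: Δ(0,0)·S0 + B(0,0) = 15.5400 = V0.

(0,0): Delta=-1.4569 Bond=72.3582
V0=15.5400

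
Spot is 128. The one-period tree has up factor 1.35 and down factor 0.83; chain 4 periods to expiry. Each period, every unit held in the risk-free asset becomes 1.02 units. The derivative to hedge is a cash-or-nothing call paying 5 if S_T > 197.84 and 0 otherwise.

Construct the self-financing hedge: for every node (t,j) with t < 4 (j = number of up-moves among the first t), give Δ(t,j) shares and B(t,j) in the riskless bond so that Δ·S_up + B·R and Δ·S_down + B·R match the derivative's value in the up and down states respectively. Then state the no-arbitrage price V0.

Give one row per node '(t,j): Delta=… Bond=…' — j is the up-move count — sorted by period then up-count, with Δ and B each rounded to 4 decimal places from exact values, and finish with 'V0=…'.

Risk-neutral probability p* = (R−d)/(u−d) = (1.02−0.83)/(1.35−0.83) = 0.3654.
Terminal payoffs: V(4,0)=0.0000, V(4,1)=0.0000, V(4,2)=0.0000, V(4,3)=5.0000, V(4,4)=5.0000
(3,0): S=73.1887. Δ = (V_up−V_dn)/(S_up−S_dn) = (0.0000−0.0000)/(98.8048−60.7467) = 0.0000. V = [p*·0.0000 + (1−p*)·0.0000]/1.02 = 0.0000. B = V − Δ·S = 0.0000.
(3,1): S=119.0419. Δ = (V_up−V_dn)/(S_up−S_dn) = (0.0000−0.0000)/(160.7066−98.8048) = 0.0000. V = [p*·0.0000 + (1−p*)·0.0000]/1.02 = 0.0000. B = V − Δ·S = 0.0000.
(3,2): S=193.6224. Δ = (V_up−V_dn)/(S_up−S_dn) = (5.0000−0.0000)/(261.3902−160.7066) = 0.0497. V = [p*·5.0000 + (1−p*)·0.0000]/1.02 = 1.7911. B = V − Δ·S = -7.8243.
(3,3): S=314.9280. Δ = (V_up−V_dn)/(S_up−S_dn) = (5.0000−5.0000)/(425.1528−261.3902) = 0.0000. V = [p*·5.0000 + (1−p*)·5.0000]/1.02 = 4.9020. B = V − Δ·S = 4.9020.
(2,0): S=88.1792. Δ = (V_up−V_dn)/(S_up−S_dn) = (0.0000−0.0000)/(119.0419−73.1887) = 0.0000. V = [p*·0.0000 + (1−p*)·0.0000]/1.02 = 0.0000. B = V − Δ·S = 0.0000.
(2,1): S=143.4240. Δ = (V_up−V_dn)/(S_up−S_dn) = (1.7911−0.0000)/(193.6224−119.0419) = 0.0240. V = [p*·1.7911 + (1−p*)·0.0000]/1.02 = 0.6416. B = V − Δ·S = -2.8028.
(2,2): S=233.2800. Δ = (V_up−V_dn)/(S_up−S_dn) = (4.9020−1.7911)/(314.9280−193.6224) = 0.0256. V = [p*·4.9020 + (1−p*)·1.7911]/1.02 = 2.8704. B = V − Δ·S = -3.1121.
(1,0): S=106.2400. Δ = (V_up−V_dn)/(S_up−S_dn) = (0.6416−0.0000)/(143.4240−88.1792) = 0.0116. V = [p*·0.6416 + (1−p*)·0.0000]/1.02 = 0.2298. B = V − Δ·S = -1.0040.
(1,1): S=172.8000. Δ = (V_up−V_dn)/(S_up−S_dn) = (2.8704−0.6416)/(233.2800−143.4240) = 0.0248. V = [p*·2.8704 + (1−p*)·0.6416]/1.02 = 1.4274. B = V − Δ·S = -2.8586.
(0,0): S=128.0000. Δ = (V_up−V_dn)/(S_up−S_dn) = (1.4274−0.2298)/(172.8000−106.2400) = 0.0180. V = [p*·1.4274 + (1−p*)·0.2298]/1.02 = 0.6543. B = V − Δ·S = -1.6487.
Root portfolio cost Δ·128+B reproduces V0=0.6543.

(0,0): Delta=0.0180 Bond=-1.6487
(1,0): Delta=0.0116 Bond=-1.0040
(1,1): Delta=0.0248 Bond=-2.8586
(2,0): Delta=0.0000 Bond=0.0000
(2,1): Delta=0.0240 Bond=-2.8028
(2,2): Delta=0.0256 Bond=-3.1121
(3,0): Delta=0.0000 Bond=0.0000
(3,1): Delta=0.0000 Bond=0.0000
(3,2): Delta=0.0497 Bond=-7.8243
(3,3): Delta=0.0000 Bond=4.9020
V0=0.6543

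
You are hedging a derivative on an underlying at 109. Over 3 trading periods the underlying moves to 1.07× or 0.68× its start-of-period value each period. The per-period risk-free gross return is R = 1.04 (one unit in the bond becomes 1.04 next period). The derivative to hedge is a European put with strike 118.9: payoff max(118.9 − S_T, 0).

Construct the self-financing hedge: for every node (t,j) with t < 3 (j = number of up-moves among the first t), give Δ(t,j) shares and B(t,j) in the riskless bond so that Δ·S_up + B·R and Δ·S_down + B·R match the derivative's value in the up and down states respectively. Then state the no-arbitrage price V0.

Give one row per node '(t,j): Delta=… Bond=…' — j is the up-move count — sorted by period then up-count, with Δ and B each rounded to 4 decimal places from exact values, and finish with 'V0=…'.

The replicating-portfolio and risk-neutral prices coincide; use p* = (1.04−0.68)/(1.07−0.68) = 0.9231 for the latter.
Payoff layer (t=3): V(3,0)=84.6269, V(3,1)=64.9703, V(3,2)=34.0400, V(3,3)=0.0000
  t=2,j=0: stock 50.4016 → up 53.9297 (V=64.9703), down 34.2731 (V=84.6269). Price 63.9253; hedge Δ=-1.0000, bond B=114.3269.
  t=2,j=1: stock 79.3084 → up 84.8600 (V=34.0400), down 53.9297 (V=64.9703). Price 35.0185; hedge Δ=-1.0000, bond B=114.3269.
  t=2,j=2: stock 124.7941 → up 133.5297 (V=0.0000), down 84.8600 (V=34.0400). Price 2.5178; hedge Δ=-0.6994, bond B=89.7998.
  t=1,j=0: stock 74.1200 → up 79.3084 (V=35.0185), down 50.4016 (V=63.9253). Price 35.8097; hedge Δ=-1.0000, bond B=109.9297.
  t=1,j=1: stock 116.6300 → up 124.7941 (V=2.5178), down 79.3084 (V=35.0185). Price 4.8248; hedge Δ=-0.7145, bond B=88.1601.
  t=0,j=0: stock 109.0000 → up 116.6300 (V=4.8248), down 74.1200 (V=35.8097). Price 6.9310; hedge Δ=-0.7289, bond B=86.3795.
The time-0 hedge costs 6.9310, which is the no-arbitrage price.

(0,0): Delta=-0.7289 Bond=86.3795
(1,0): Delta=-1.0000 Bond=109.9297
(1,1): Delta=-0.7145 Bond=88.1601
(2,0): Delta=-1.0000 Bond=114.3269
(2,1): Delta=-1.0000 Bond=114.3269
(2,2): Delta=-0.6994 Bond=89.7998
V0=6.9310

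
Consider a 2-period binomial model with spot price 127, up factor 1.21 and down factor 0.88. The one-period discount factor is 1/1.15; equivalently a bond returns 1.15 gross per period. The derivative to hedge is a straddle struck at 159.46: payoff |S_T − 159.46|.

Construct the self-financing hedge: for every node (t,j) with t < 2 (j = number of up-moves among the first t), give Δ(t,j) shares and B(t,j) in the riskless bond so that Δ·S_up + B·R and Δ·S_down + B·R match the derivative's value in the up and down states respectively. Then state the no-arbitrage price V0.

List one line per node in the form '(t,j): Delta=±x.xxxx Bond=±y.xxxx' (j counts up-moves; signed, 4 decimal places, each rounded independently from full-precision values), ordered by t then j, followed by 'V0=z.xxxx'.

Under the risk-neutral measure, an up-move has probability p* = (R−d)/(u−d) = 0.8182 and values discount at R = 1.15.
Terminal payoffs: V(2,0)=61.1112, V(2,1)=24.2304, V(2,2)=26.4807
  t=1,j=0: stock 111.7600 → up 135.2296 (V=24.2304), down 98.3488 (V=61.1112). Price 26.9009; hedge Δ=-1.0000, bond B=138.6609.
  t=1,j=1: stock 153.6700 → up 185.9407 (V=26.4807), down 135.2296 (V=24.2304). Price 22.6709; hedge Δ=0.0444, bond B=15.8518.
  t=0,j=0: stock 127.0000 → up 153.6700 (V=22.6709), down 111.7600 (V=26.9009). Price 20.3826; hedge Δ=-0.1009, bond B=33.2006.
Self-financing check: at every node Δ·S+B equals the discounted successor values.

(0,0): Delta=-0.1009 Bond=33.2006
(1,0): Delta=-1.0000 Bond=138.6609
(1,1): Delta=0.0444 Bond=15.8518
V0=20.3826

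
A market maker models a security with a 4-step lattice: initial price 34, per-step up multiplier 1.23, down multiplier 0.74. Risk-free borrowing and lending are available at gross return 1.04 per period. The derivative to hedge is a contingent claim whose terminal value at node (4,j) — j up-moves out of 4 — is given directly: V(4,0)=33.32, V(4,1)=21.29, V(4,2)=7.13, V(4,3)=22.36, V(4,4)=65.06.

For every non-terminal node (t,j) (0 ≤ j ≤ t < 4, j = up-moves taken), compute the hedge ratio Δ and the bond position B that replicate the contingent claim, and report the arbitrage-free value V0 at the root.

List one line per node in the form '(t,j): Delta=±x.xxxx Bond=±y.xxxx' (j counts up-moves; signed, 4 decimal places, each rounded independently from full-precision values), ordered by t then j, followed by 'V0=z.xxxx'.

(0,0): Delta=0.6312 Bond=-1.5396
(1,0): Delta=-0.2117 Bond=19.6063
(1,1): Delta=0.9524 Bond=-15.0326
(2,0): Delta=-1.4054 Bond=42.6145
(2,1): Delta=0.2431 Bond=6.3153
(2,2): Delta=1.2226 Bond=-29.5350
(3,0): Delta=-1.7819 Bond=49.5075
(3,1): Delta=-1.2619 Bond=41.0332
(3,2): Delta=0.8166 Bond=-15.2600
(3,3): Delta=1.3773 Bond=-40.5055
V0=19.9208

Since d<R<u, set p* = (R−d)/(u−d) = 0.6122; price each node as the discounted p*-expectation of its children.
Payoff layer (t=4): V(4,0)=33.3200, V(4,1)=21.2900, V(4,2)=7.1300, V(4,3)=22.3600, V(4,4)=65.0600
  t=3,j=0: stock 13.7776 → up 16.9465 (V=21.2900), down 10.1954 (V=33.3200). Price 24.9564; hedge Δ=-1.7819, bond B=49.5075.
  t=3,j=1: stock 22.9006 → up 28.1678 (V=7.1300), down 16.9465 (V=21.2900). Price 12.1352; hedge Δ=-1.2619, bond B=41.0332.
  t=3,j=2: stock 38.0646 → up 46.8194 (V=22.3600), down 28.1678 (V=7.1300). Price 15.8216; hedge Δ=0.8166, bond B=-15.2600.
  t=3,j=3: stock 63.2695 → up 77.8215 (V=65.0600), down 46.8194 (V=22.3600). Price 46.6374; hedge Δ=1.3773, bond B=-40.5055.
  t=2,j=0: stock 18.6184 → up 22.9006 (V=12.1352), down 13.7776 (V=24.9564). Price 16.4488; hedge Δ=-1.4054, bond B=42.6145.
  t=2,j=1: stock 30.9468 → up 38.0646 (V=15.8216), down 22.9006 (V=12.1352). Price 13.8387; hedge Δ=0.2431, bond B=6.3153.
  t=2,j=2: stock 51.4386 → up 63.2695 (V=46.6374), down 38.0646 (V=15.8216). Price 33.3542; hedge Δ=1.2226, bond B=-29.5350.
  t=1,j=0: stock 25.1600 → up 30.9468 (V=13.8387), down 18.6184 (V=16.4488). Price 14.2795; hedge Δ=-0.2117, bond B=19.6063.
  t=1,j=1: stock 41.8200 → up 51.4386 (V=33.3542), down 30.9468 (V=13.8387). Price 24.7952; hedge Δ=0.9524, bond B=-15.0326.
  t=0,j=0: stock 34.0000 → up 41.8200 (V=24.7952), down 25.1600 (V=14.2795). Price 19.9208; hedge Δ=0.6312, bond B=-1.5396.
Each (Δ,B) replicates both successor values, so the strategy is self-financing and V0 is arbitrage-free.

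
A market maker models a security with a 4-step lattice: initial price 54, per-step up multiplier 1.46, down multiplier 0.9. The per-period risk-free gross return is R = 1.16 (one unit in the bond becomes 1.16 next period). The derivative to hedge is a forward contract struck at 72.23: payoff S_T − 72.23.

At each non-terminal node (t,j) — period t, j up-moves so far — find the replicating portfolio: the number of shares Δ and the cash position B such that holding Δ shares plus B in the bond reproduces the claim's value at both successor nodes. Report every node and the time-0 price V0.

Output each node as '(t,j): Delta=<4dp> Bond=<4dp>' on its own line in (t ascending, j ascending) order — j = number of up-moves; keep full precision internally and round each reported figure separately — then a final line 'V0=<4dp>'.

(0,0): Delta=1.0000 Bond=-39.8920
(1,0): Delta=1.0000 Bond=-46.2747
(1,1): Delta=1.0000 Bond=-46.2747
(2,0): Delta=1.0000 Bond=-53.6787
(2,1): Delta=1.0000 Bond=-53.6787
(2,2): Delta=1.0000 Bond=-53.6787
(3,0): Delta=1.0000 Bond=-62.2672
(3,1): Delta=1.0000 Bond=-62.2672
(3,2): Delta=1.0000 Bond=-62.2672
(3,3): Delta=1.0000 Bond=-62.2672
V0=14.1080

Under the risk-neutral measure, an up-move has probability p* = (R−d)/(u−d) = 0.4643 and values discount at R = 1.16.
At expiry t=4: V(4,0)=-36.8006, V(4,1)=-14.7556, V(4,2)=21.0062, V(4,3)=79.0198, V(4,4)=173.1308
Node (3,0) S=39.3660: V=(p*·-14.7556+(1−p*)·-36.8006)/1.16=-22.9012; Δ=(-14.7556−-36.8006)/(57.4744−35.4294)=1.0000; B=V−Δ·S=-62.2672
Node (3,1) S=63.8604: V=(p*·21.0062+(1−p*)·-14.7556)/1.16=1.5932; Δ=(21.0062−-14.7556)/(93.2362−57.4744)=1.0000; B=V−Δ·S=-62.2672
Node (3,2) S=103.5958: V=(p*·79.0198+(1−p*)·21.0062)/1.16=41.3285; Δ=(79.0198−21.0062)/(151.2498−93.2362)=1.0000; B=V−Δ·S=-62.2672
Node (3,3) S=168.0553: V=(p*·173.1308+(1−p*)·79.0198)/1.16=105.7881; Δ=(173.1308−79.0198)/(245.3608−151.2498)=1.0000; B=V−Δ·S=-62.2672
Node (2,0) S=43.7400: V=(p*·1.5932+(1−p*)·-22.9012)/1.16=-9.9387; Δ=(1.5932−-22.9012)/(63.8604−39.3660)=1.0000; B=V−Δ·S=-53.6787
Node (2,1) S=70.9560: V=(p*·41.3285+(1−p*)·1.5932)/1.16=17.2773; Δ=(41.3285−1.5932)/(103.5958−63.8604)=1.0000; B=V−Δ·S=-53.6787
Node (2,2) S=115.1064: V=(p*·105.7881+(1−p*)·41.3285)/1.16=61.4277; Δ=(105.7881−41.3285)/(168.0553−103.5958)=1.0000; B=V−Δ·S=-53.6787
Node (1,0) S=48.6000: V=(p*·17.2773+(1−p*)·-9.9387)/1.16=2.3253; Δ=(17.2773−-9.9387)/(70.9560−43.7400)=1.0000; B=V−Δ·S=-46.2747
Node (1,1) S=78.8400: V=(p*·61.4277+(1−p*)·17.2773)/1.16=32.5653; Δ=(61.4277−17.2773)/(115.1064−70.9560)=1.0000; B=V−Δ·S=-46.2747
Node (0,0) S=54.0000: V=(p*·32.5653+(1−p*)·2.3253)/1.16=14.1080; Δ=(32.5653−2.3253)/(78.8400−48.6000)=1.0000; B=V−Δ·S=-39.8920
Root portfolio cost Δ·54+B reproduces V0=14.1080.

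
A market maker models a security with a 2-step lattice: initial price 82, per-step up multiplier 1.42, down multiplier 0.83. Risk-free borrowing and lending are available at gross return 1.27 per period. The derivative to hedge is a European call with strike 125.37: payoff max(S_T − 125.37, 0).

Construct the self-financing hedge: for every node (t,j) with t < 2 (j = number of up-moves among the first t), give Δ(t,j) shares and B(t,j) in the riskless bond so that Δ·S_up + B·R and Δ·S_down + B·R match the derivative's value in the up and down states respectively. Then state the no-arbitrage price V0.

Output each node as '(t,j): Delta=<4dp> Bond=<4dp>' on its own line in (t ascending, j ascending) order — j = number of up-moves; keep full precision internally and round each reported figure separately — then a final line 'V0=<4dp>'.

Risk-neutral probability p* = (R−d)/(u−d) = (1.27−0.83)/(1.42−0.83) = 0.7458.
Terminal values V(2,·): V(2,0)=0.0000, V(2,1)=0.0000, V(2,2)=39.9748
Node (1,0) S=68.0600: V=(p*·0.0000+(1−p*)·0.0000)/1.27=0.0000; Δ=(0.0000−0.0000)/(96.6452−56.4898)=0.0000; B=V−Δ·S=0.0000
Node (1,1) S=116.4400: V=(p*·39.9748+(1−p*)·0.0000)/1.27=23.4738; Δ=(39.9748−0.0000)/(165.3448−96.6452)=0.5819; B=V−Δ·S=-44.2801
Node (0,0) S=82.0000: V=(p*·23.4738+(1−p*)·0.0000)/1.27=13.7842; Δ=(23.4738−0.0000)/(116.4400−68.0600)=0.4852; B=V−Δ·S=-26.0019
Check: Δ(0,0)·S0 + B(0,0) = 13.7842 = V0.

(0,0): Delta=0.4852 Bond=-26.0019
(1,0): Delta=0.0000 Bond=0.0000
(1,1): Delta=0.5819 Bond=-44.2801
V0=13.7842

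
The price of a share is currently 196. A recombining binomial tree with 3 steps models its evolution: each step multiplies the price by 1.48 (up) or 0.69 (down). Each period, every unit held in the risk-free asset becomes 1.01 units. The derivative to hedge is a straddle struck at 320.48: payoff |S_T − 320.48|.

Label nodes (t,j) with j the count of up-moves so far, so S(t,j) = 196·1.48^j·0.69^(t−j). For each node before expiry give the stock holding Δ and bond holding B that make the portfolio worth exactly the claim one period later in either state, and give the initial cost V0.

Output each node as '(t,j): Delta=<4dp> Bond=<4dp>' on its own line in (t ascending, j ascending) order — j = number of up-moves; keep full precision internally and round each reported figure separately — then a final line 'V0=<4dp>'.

Risk-neutral probability p* = (R−d)/(u−d) = (1.01−0.69)/(1.48−0.69) = 0.4051.
Payoff layer (t=3): V(3,0)=256.0922, V(3,1)=182.3729, V(3,2)=24.2503, V(3,3)=314.9112
(2,0): S=93.3156. Δ = (V_up−V_dn)/(S_up−S_dn) = (182.3729−256.0922)/(138.1071−64.3878) = -1.0000. V = [p*·182.3729 + (1−p*)·256.0922]/1.01 = 223.9913. B = V − Δ·S = 317.3069.
(2,1): S=200.1552. Δ = (V_up−V_dn)/(S_up−S_dn) = (24.2503−182.3729)/(296.2297−138.1071) = -1.0000. V = [p*·24.2503 + (1−p*)·182.3729]/1.01 = 117.1517. B = V − Δ·S = 317.3069.
(2,2): S=429.3184. Δ = (V_up−V_dn)/(S_up−S_dn) = (314.9112−24.2503)/(635.3912−296.2297) = 0.8570. V = [p*·314.9112 + (1−p*)·24.2503]/1.01 = 140.5806. B = V − Δ·S = -227.3447.
(1,0): S=135.2400. Δ = (V_up−V_dn)/(S_up−S_dn) = (117.1517−223.9913)/(200.1552−93.3156) = -1.0000. V = [p*·117.1517 + (1−p*)·223.9913]/1.01 = 178.9253. B = V − Δ·S = 314.1653.
(1,1): S=290.0800. Δ = (V_up−V_dn)/(S_up−S_dn) = (140.5806−117.1517)/(429.3184−200.1552) = 0.1022. V = [p*·140.5806 + (1−p*)·117.1517]/1.01 = 125.3880. B = V − Δ·S = 95.7313.
(0,0): S=196.0000. Δ = (V_up−V_dn)/(S_up−S_dn) = (125.3880−178.9253)/(290.0800−135.2400) = -0.3458. V = [p*·125.3880 + (1−p*)·178.9253]/1.01 = 155.6825. B = V − Δ·S = 223.4512.
Self-financing check: at every node Δ·S+B equals the discounted successor values.

(0,0): Delta=-0.3458 Bond=223.4512
(1,0): Delta=-1.0000 Bond=314.1653
(1,1): Delta=0.1022 Bond=95.7313
(2,0): Delta=-1.0000 Bond=317.3069
(2,1): Delta=-1.0000 Bond=317.3069
(2,2): Delta=0.8570 Bond=-227.3447
V0=155.6825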